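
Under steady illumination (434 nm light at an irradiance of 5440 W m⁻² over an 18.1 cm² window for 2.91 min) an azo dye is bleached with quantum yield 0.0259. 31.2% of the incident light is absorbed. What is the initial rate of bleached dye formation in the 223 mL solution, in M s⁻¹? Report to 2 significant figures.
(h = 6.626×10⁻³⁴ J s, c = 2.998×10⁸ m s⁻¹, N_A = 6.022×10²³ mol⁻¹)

1.3×10⁻⁶ M s⁻¹

Photon energy at 434 nm: hc/λ = (6.626×10⁻³⁴)(2.998×10⁸)/(434×10⁻⁹) = 4.577×10⁻¹⁹ J.
Energy delivered: (5440 W m⁻²)(18.1×10⁻⁴ m²)(174.6 s) = 1719 J.
Photons incident: 1719 / 4.577×10⁻¹⁹ = 3.756×10²¹, i.e. 3.756×10²¹/6.022×10²³ = 0.006237 mol.
Photons absorbed: 0.312 × 0.006237 = 0.001946 mol.
Product formed: 0.0259 × 0.001946 = 5.040×10⁻⁵ mol.
Rate: 5.040×10⁻⁵ mol / (174.6 s × 0.223 L) = 1.3×10⁻⁶ M s⁻¹.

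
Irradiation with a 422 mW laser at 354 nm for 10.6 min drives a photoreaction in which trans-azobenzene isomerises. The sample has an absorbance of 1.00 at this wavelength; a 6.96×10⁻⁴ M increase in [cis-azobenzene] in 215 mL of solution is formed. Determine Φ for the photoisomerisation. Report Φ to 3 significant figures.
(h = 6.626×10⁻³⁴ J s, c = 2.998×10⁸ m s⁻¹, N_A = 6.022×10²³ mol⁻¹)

Product: (6.96×10⁻⁴ M)(0.215 L) = 1.496×10⁻⁴ mol.
Photon energy at 354 nm: hc/λ = (6.626×10⁻³⁴)(2.998×10⁸)/(354×10⁻⁹) = 5.612×10⁻¹⁹ J.
Energy delivered: (422 mW)(636 s) = 268.4 J.
Photons incident: 268.4 / 5.612×10⁻¹⁹ = 4.783×10²⁰, i.e. 4.783×10²⁰/6.022×10²³ = 7.943×10⁻⁴ mol.
Fraction absorbed: 1 − 10^(−1.00) = 0.9000.
Photons absorbed: 0.9000 × 7.943×10⁻⁴ = 7.149×10⁻⁴ mol.
Φ = 1.496×10⁻⁴ mol / 7.149×10⁻⁴ mol photons = 0.209.

Φ = 0.209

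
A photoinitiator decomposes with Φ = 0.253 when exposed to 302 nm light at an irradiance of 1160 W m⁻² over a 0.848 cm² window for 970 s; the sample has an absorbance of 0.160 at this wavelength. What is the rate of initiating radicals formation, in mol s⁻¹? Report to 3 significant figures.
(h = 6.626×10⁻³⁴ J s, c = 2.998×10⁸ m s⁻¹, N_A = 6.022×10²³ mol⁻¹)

Photon energy at 302 nm: hc/λ = (6.626×10⁻³⁴)(2.998×10⁸)/(302×10⁻⁹) = 6.578×10⁻¹⁹ J.
Energy delivered: (1160 W m⁻²)(0.848×10⁻⁴ m²)(970 s) = 95.42 J.
Photons incident: 95.42 / 6.578×10⁻¹⁹ = 1.451×10²⁰, i.e. 1.451×10²⁰/6.022×10²³ = 2.409×10⁻⁴ mol.
Fraction absorbed: 1 − 10^(−0.160) = 0.3082.
Photons absorbed: 0.3082 × 2.409×10⁻⁴ = 7.425×10⁻⁵ mol.
Product formed: 0.253 × 7.425×10⁻⁵ = 1.879×10⁻⁵ mol.
Rate: 1.879×10⁻⁵ / 970 s = 1.94×10⁻⁸ mol s⁻¹.

1.94×10⁻⁸ mol s⁻¹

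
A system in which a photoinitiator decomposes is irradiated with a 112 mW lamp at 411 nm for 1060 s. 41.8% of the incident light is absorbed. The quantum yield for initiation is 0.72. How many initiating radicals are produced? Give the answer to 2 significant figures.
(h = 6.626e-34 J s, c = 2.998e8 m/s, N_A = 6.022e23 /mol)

7.4e19 initiating radicals

Photon energy at 411 nm: hc/λ = (6.626e-34)(2.998e8)/(411e-9) = 4.833e-19 J.
Energy delivered: (112 mW)(1060 s) = 118.7 J.
Photons incident: 118.7 / 4.833e-19 = 2.456e20, i.e. 2.456e20/6.022e23 = 4.078e-4 mol.
Photons absorbed: 0.418 × 4.078e-4 = 1.705e-4 mol.
Product: Φ × n_abs = 0.72 × 1.705e-4 = 1.228e-4 mol.
As a count: 1.228e-4 × 6.022e23 = 7.4e19.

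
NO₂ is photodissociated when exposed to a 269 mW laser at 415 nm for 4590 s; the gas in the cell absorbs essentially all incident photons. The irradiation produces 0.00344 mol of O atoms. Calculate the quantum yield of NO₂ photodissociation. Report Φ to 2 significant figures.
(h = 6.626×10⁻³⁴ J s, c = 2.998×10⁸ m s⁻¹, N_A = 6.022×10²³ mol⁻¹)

Φ = 0.80

Photon energy at 415 nm: hc/λ = (6.626×10⁻³⁴)(2.998×10⁸)/(415×10⁻⁹) = 4.787×10⁻¹⁹ J.
Energy delivered: (269 mW)(4590 s) = 1235 J.
Photons incident: 1235 / 4.787×10⁻¹⁹ = 2.580×10²¹, i.e. 2.580×10²¹/6.022×10²³ = 0.004284 mol.
Φ = 0.00344 mol / 0.004284 mol photons = 0.80.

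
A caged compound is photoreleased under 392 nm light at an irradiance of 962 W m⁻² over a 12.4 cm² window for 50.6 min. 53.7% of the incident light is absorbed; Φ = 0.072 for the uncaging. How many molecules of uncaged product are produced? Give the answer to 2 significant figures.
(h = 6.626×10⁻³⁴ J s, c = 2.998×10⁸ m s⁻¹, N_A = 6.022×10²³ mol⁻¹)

Photon energy at 392 nm: hc/λ = (6.626×10⁻³⁴)(2.998×10⁸)/(392×10⁻⁹) = 5.068×10⁻¹⁹ J.
Energy delivered: (962 W m⁻²)(12.4×10⁻⁴ m²)(3036 s) = 3622 J.
Photons incident: 3622 / 5.068×10⁻¹⁹ = 7.147×10²¹, i.e. 7.147×10²¹/6.022×10²³ = 0.01187 mol.
Photons absorbed: 0.537 × 0.01187 = 0.006374 mol.
Product: Φ × n_abs = 0.072 × 0.006374 = 4.589×10⁻⁴ mol.
As a count: 4.589×10⁻⁴ × 6.022×10²³ = 2.8×10²⁰.

2.8×10²⁰ molecules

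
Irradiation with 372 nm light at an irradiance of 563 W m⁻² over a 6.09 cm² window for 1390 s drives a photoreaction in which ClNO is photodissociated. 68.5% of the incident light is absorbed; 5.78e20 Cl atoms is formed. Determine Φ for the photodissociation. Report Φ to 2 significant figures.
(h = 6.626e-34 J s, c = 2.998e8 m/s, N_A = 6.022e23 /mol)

Φ = 0.95

Product: 5.78e20 / 6.022e23 = 9.598e-4 mol.
Photon energy at 372 nm: hc/λ = (6.626e-34)(2.998e8)/(372e-9) = 5.340e-19 J.
Energy delivered: (563 W m⁻²)(6.09e-4 m²)(1390 s) = 476.6 J.
Photons incident: 476.6 / 5.340e-19 = 8.925e20, i.e. 8.925e20/6.022e23 = 0.001482 mol.
Photons absorbed: 0.685 × 0.001482 = 0.001015 mol.
Φ = 9.598e-4 mol / 0.001015 mol photons = 0.95.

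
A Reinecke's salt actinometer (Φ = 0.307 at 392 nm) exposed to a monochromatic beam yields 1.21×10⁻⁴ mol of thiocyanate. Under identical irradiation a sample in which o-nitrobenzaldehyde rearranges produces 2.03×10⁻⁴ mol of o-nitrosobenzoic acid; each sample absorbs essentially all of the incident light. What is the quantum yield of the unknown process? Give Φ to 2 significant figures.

Φ = 0.52

Photons absorbed by the actinometer: 1.21×10⁻⁴ / 0.307 = 3.941×10⁻⁴ mol.
Φ(unknown) = 2.03×10⁻⁴ / 3.941×10⁻⁴ = 0.52.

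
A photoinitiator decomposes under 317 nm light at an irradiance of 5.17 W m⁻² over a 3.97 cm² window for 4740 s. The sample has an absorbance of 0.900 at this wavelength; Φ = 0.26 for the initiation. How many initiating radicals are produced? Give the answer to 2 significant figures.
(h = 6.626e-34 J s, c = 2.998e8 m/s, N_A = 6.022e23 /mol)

3.5e18 initiating radicals

Photon energy at 317 nm: hc/λ = (6.626e-34)(2.998e8)/(317e-9) = 6.266e-19 J.
Energy delivered: (5.17 W m⁻²)(3.97e-4 m²)(4740 s) = 9.729 J.
Photons incident: 9.729 / 6.266e-19 = 1.553e19, i.e. 1.553e19/6.022e23 = 2.579e-5 mol.
Fraction absorbed: 1 − 10^(−0.900) = 0.8741.
Photons absorbed: 0.8741 × 2.579e-5 = 2.254e-5 mol.
Product: Φ × n_abs = 0.26 × 2.254e-5 = 5.860e-6 mol.
As a count: 5.860e-6 × 6.022e23 = 3.5e18.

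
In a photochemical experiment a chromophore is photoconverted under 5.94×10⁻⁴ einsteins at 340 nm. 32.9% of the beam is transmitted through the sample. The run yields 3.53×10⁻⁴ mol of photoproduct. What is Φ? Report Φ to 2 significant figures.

Φ = 0.89

Fraction absorbed: 1 − 32.9/100 = 0.6710.
Photons absorbed: 0.6710 × 5.94×10⁻⁴ = 3.986×10⁻⁴ mol.
Φ = 3.53×10⁻⁴ mol / 3.986×10⁻⁴ mol photons = 0.89.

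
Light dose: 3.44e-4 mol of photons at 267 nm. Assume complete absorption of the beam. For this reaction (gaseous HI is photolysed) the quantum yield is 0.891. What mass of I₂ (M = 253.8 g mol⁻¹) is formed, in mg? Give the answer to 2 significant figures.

Product: Φ × n_abs = 0.891 × 3.44e-4 = 3.065e-4 mol.
Mass: 3.065e-4 × 253.8 = 0.07779 g = 78 mg.

78 mg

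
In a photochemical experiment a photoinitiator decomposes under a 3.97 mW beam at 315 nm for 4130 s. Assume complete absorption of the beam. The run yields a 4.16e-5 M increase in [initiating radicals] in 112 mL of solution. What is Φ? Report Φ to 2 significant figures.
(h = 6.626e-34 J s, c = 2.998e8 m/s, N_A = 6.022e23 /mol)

Φ = 0.11

Product: (4.16e-5 M)(0.112 L) = 4.659e-6 mol.
Photon energy at 315 nm: hc/λ = (6.626e-34)(2.998e8)/(315e-9) = 6.306e-19 J.
Energy delivered: (3.97 mW)(4130 s) = 16.40 J.
Photons incident: 16.40 / 6.306e-19 = 2.601e19, i.e. 2.601e19/6.022e23 = 4.319e-5 mol.
Φ = 4.659e-6 mol / 4.319e-5 mol photons = 0.11.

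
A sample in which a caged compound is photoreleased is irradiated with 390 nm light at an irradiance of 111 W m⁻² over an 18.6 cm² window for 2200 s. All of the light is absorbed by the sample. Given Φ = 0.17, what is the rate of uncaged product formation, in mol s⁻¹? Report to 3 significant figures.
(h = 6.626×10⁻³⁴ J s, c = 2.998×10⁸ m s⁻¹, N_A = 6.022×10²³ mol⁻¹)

1.14×10⁻⁷ mol s⁻¹

Photon energy at 390 nm: hc/λ = (6.626×10⁻³⁴)(2.998×10⁸)/(390×10⁻⁹) = 5.094×10⁻¹⁹ J.
Energy delivered: (111 W m⁻²)(18.6×10⁻⁴ m²)(2200 s) = 454.2 J.
Photons incident: 454.2 / 5.094×10⁻¹⁹ = 8.916×10²⁰, i.e. 8.916×10²⁰/6.022×10²³ = 0.001481 mol.
Product formed: 0.17 × 0.001481 = 2.518×10⁻⁴ mol.
Rate: 2.518×10⁻⁴ / 2200 s = 1.14×10⁻⁷ mol s⁻¹.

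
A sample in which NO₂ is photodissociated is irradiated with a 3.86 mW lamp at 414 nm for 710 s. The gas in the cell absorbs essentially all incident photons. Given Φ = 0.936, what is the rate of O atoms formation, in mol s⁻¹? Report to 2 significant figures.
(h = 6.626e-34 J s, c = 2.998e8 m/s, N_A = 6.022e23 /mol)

Photon energy at 414 nm: hc/λ = (6.626e-34)(2.998e8)/(414e-9) = 4.798e-19 J.
Energy delivered: (3.86 mW)(710 s) = 2.741 J.
Photons incident: 2.741 / 4.798e-19 = 5.713e18, i.e. 5.713e18/6.022e23 = 9.487e-6 mol.
Product formed: 0.936 × 9.487e-6 = 8.880e-6 mol.
Rate: 8.880e-6 / 710 s = 1.3e-8 mol s⁻¹.

1.3e-8 mol s⁻¹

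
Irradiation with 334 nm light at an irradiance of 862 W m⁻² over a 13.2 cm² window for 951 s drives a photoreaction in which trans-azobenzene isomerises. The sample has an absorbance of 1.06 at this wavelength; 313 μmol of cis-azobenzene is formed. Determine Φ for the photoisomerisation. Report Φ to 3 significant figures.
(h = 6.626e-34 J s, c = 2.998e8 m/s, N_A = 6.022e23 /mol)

Φ = 0.113

Product: 313 μmol = 3.13e-4 mol.
Photon energy at 334 nm: hc/λ = (6.626e-34)(2.998e8)/(334e-9) = 5.948e-19 J.
Energy delivered: (862 W m⁻²)(13.2e-4 m²)(951 s) = 1082 J.
Photons incident: 1082 / 5.948e-19 = 1.819e21, i.e. 1.819e21/6.022e23 = 0.003021 mol.
Fraction absorbed: 1 − 10^(−1.06) = 0.9129.
Photons absorbed: 0.9129 × 0.003021 = 0.002758 mol.
Φ = 3.13e-4 mol / 0.002758 mol photons = 0.113.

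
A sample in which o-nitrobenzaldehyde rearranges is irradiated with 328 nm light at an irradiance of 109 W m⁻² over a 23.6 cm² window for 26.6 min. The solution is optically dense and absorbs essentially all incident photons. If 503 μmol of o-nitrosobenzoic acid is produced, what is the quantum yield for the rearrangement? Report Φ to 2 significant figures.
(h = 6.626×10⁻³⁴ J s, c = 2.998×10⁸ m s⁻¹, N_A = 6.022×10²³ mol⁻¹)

Φ = 0.45

Product: 503 μmol = 5.03×10⁻⁴ mol.
Photon energy at 328 nm: hc/λ = (6.626×10⁻³⁴)(2.998×10⁸)/(328×10⁻⁹) = 6.056×10⁻¹⁹ J.
Energy delivered: (109 W m⁻²)(23.6×10⁻⁴ m²)(1596 s) = 410.6 J.
Photons incident: 410.6 / 6.056×10⁻¹⁹ = 6.780×10²⁰, i.e. 6.780×10²⁰/6.022×10²³ = 0.001126 mol.
Φ = 5.03×10⁻⁴ mol / 0.001126 mol photons = 0.45.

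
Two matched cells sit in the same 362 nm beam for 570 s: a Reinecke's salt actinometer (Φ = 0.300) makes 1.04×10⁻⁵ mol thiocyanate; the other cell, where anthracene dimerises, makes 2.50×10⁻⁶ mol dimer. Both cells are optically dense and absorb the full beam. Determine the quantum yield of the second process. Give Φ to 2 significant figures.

Φ = 0.072

Photons absorbed by the actinometer: 1.04×10⁻⁵ / 0.300 = 3.467×10⁻⁵ mol.
Φ(unknown) = 2.50×10⁻⁶ / 3.467×10⁻⁵ = 0.072.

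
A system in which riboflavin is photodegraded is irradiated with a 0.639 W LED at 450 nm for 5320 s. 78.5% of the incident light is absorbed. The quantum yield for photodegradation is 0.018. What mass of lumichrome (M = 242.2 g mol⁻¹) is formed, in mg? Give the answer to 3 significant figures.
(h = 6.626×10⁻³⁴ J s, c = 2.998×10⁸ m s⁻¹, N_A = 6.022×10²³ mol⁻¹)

Photon energy at 450 nm: hc/λ = (6.626×10⁻³⁴)(2.998×10⁸)/(450×10⁻⁹) = 4.414×10⁻¹⁹ J.
Energy delivered: (0.639 W)(5320 s) = 3399 J.
Photons incident: 3399 / 4.414×10⁻¹⁹ = 7.700×10²¹, i.e. 7.700×10²¹/6.022×10²³ = 0.01279 mol.
Photons absorbed: 0.785 × 0.01279 = 0.01004 mol.
Product: Φ × n_abs = 0.018 × 0.01004 = 1.807×10⁻⁴ mol.
Mass: 1.807×10⁻⁴ × 242.2 = 0.04377 g = 43.8 mg.

43.8 mg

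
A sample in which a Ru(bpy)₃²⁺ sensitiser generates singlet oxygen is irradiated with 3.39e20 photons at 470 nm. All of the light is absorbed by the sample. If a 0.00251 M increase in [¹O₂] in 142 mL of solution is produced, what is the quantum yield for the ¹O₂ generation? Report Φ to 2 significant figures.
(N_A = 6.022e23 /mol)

Product: (0.00251 M)(0.142 L) = 3.564e-4 mol.
Moles of photons: 3.39e20 / 6.022e23 = 5.629e-4 mol.
Φ = 3.564e-4 mol / 5.629e-4 mol photons = 0.63.

Φ = 0.63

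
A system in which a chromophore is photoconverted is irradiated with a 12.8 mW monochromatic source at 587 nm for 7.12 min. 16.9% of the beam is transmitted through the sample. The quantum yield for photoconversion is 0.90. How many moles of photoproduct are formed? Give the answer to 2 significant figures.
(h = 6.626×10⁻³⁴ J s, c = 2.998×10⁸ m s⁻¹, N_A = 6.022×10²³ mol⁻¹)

2.0×10⁻⁵ mol

Photon energy at 587 nm: hc/λ = (6.626×10⁻³⁴)(2.998×10⁸)/(587×10⁻⁹) = 3.384×10⁻¹⁹ J.
Energy delivered: (12.8 mW)(427.2 s) = 5.468 J.
Photons incident: 5.468 / 3.384×10⁻¹⁹ = 1.616×10¹⁹, i.e. 1.616×10¹⁹/6.022×10²³ = 2.683×10⁻⁵ mol.
Fraction absorbed: 1 − 16.9/100 = 0.8310.
Photons absorbed: 0.8310 × 2.683×10⁻⁵ = 2.230×10⁻⁵ mol.
Product: Φ × n_abs = 0.90 × 2.230×10⁻⁵ = 2.007×10⁻⁵ mol.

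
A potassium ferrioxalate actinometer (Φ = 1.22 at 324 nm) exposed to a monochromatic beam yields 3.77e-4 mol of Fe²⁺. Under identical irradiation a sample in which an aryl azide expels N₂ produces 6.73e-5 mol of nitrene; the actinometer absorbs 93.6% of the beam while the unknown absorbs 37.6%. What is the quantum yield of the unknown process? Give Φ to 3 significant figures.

Photons absorbed by the actinometer: 3.77e-4 / 1.22 = 3.090e-4 mol.
Incident flux: 3.090e-4 / 0.936 = 3.301e-4 einstein.
Absorbed by unknown: 0.376 × 3.301e-4 = 1.241e-4 mol.
Φ(unknown) = 6.73e-5 / 1.241e-4 = 0.542.

Φ = 0.542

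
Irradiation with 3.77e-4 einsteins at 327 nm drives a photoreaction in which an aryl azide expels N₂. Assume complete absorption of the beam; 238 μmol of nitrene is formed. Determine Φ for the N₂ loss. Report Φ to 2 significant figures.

Product: 238 μmol = 2.38e-4 mol.
Φ = 2.38e-4 mol / 3.77e-4 mol photons = 0.63.

Φ = 0.63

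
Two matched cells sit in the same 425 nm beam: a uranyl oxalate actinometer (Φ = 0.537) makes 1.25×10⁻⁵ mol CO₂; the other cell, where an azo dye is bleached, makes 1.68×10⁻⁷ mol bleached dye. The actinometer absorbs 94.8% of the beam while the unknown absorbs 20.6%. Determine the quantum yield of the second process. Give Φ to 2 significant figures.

Photons absorbed by the actinometer: 1.25×10⁻⁵ / 0.537 = 2.328×10⁻⁵ mol.
Incident flux: 2.328×10⁻⁵ / 0.948 = 2.456×10⁻⁵ einstein.
Absorbed by unknown: 0.206 × 2.456×10⁻⁵ = 5.059×10⁻⁶ mol.
Φ(unknown) = 1.68×10⁻⁷ / 5.059×10⁻⁶ = 0.033.

Φ = 0.033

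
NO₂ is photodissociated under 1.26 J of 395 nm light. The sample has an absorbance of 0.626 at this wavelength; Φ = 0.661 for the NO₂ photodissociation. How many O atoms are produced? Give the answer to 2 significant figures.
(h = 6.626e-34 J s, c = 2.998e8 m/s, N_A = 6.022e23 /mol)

1.3e18 atoms

Photon energy at 395 nm: hc/λ = (6.626e-34)(2.998e8)/(395e-9) = 5.029e-19 J.
Photons incident: 1.26 / 5.029e-19 = 2.505e18, i.e. 2.505e18/6.022e23 = 4.160e-6 mol.
Fraction absorbed: 1 − 10^(−0.626) = 0.7634.
Photons absorbed: 0.7634 × 4.160e-6 = 3.176e-6 mol.
Product: Φ × n_abs = 0.661 × 3.176e-6 = 2.099e-6 mol.
As a count: 2.099e-6 × 6.022e23 = 1.3e18.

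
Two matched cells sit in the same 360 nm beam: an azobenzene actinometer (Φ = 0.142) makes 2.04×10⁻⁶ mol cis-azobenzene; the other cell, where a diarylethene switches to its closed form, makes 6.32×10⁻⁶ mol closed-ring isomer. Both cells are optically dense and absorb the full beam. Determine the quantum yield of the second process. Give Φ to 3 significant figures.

Φ = 0.440

Photons absorbed by the actinometer: 2.04×10⁻⁶ / 0.142 = 1.437×10⁻⁵ mol.
Φ(unknown) = 6.32×10⁻⁶ / 1.437×10⁻⁵ = 0.440.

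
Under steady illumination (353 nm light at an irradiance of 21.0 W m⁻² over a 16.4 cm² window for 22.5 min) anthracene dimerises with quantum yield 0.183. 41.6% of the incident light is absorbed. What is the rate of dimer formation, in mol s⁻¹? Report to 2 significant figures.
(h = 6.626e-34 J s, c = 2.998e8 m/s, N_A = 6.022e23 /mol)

Photon energy at 353 nm: hc/λ = (6.626e-34)(2.998e8)/(353e-9) = 5.627e-19 J.
Energy delivered: (21.0 W m⁻²)(16.4e-4 m²)(1350 s) = 46.49 J.
Photons incident: 46.49 / 5.627e-19 = 8.262e19, i.e. 8.262e19/6.022e23 = 1.372e-4 mol.
Photons absorbed: 0.416 × 1.372e-4 = 5.708e-5 mol.
Product formed: 0.183 × 5.708e-5 = 1.045e-5 mol.
Rate: 1.045e-5 / 1350 s = 7.7e-9 mol s⁻¹.

7.7e-9 mol s⁻¹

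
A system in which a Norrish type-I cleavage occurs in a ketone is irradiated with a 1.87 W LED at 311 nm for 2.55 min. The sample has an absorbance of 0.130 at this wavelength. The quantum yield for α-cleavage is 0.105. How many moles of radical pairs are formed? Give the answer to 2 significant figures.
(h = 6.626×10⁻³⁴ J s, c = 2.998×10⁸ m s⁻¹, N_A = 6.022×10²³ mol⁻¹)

2.0×10⁻⁵ mol

Photon energy at 311 nm: hc/λ = (6.626×10⁻³⁴)(2.998×10⁸)/(311×10⁻⁹) = 6.387×10⁻¹⁹ J.
Energy delivered: (1.87 W)(153 s) = 286.1 J.
Photons incident: 286.1 / 6.387×10⁻¹⁹ = 4.479×10²⁰, i.e. 4.479×10²⁰/6.022×10²³ = 7.438×10⁻⁴ mol.
Fraction absorbed: 1 − 10^(−0.130) = 0.2587.
Photons absorbed: 0.2587 × 7.438×10⁻⁴ = 1.924×10⁻⁴ mol.
Product: Φ × n_abs = 0.105 × 1.924×10⁻⁴ = 2.020×10⁻⁵ mol.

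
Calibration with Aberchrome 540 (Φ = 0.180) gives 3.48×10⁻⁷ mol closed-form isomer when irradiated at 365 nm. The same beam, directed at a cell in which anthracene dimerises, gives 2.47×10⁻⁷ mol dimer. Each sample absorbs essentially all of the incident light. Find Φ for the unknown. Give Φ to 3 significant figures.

Photons absorbed by the actinometer: 3.48×10⁻⁷ / 0.180 = 1.933×10⁻⁶ mol.
Φ(unknown) = 2.47×10⁻⁷ / 1.933×10⁻⁶ = 0.128.

Φ = 0.128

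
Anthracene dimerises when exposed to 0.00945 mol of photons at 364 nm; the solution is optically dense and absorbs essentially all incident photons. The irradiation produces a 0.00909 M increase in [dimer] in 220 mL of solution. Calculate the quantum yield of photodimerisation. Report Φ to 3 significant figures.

Φ = 0.212

Product: (0.00909 M)(0.22 L) = 0.002000 mol.
Φ = 0.002000 mol / 0.00945 mol photons = 0.212.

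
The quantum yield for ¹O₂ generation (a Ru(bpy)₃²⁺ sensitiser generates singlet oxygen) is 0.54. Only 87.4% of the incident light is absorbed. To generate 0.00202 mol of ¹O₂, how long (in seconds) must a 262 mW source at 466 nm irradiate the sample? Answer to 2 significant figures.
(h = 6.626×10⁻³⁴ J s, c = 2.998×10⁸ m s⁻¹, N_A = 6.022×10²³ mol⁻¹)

t ≈ 4200 s

Photons that must be absorbed: 0.00202 / 0.54 = 0.003741 mol.
Incident photons needed: 0.003741 / 0.874 = 0.004280 mol.
Photon energy: hc/λ = 4.263×10⁻¹⁹ J; per mole, 2.567×10⁵ J mol⁻¹.
Energy required: 0.004280 × 2.567×10⁵ = 1099 J.
Time: 1099 J / 0.262 W = 4200 s.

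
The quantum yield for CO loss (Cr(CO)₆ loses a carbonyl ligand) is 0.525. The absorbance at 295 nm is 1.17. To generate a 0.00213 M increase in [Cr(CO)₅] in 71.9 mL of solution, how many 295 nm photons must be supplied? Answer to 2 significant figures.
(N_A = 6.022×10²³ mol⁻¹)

Product: (0.00213 M)(0.0719 L) = 1.531×10⁻⁴ mol.
Photons that must be absorbed: 1.531×10⁻⁴ / 0.525 = 2.916×10⁻⁴ mol.
Fraction absorbed: 1 − 10^(−1.17) = 0.9324.
Incident photons needed: 2.916×10⁻⁴ / 0.9324 = 3.127×10⁻⁴ mol.
Photon count: 3.127×10⁻⁴ × 6.022×10²³ = 1.9×10²⁰.

1.9×10²⁰ photons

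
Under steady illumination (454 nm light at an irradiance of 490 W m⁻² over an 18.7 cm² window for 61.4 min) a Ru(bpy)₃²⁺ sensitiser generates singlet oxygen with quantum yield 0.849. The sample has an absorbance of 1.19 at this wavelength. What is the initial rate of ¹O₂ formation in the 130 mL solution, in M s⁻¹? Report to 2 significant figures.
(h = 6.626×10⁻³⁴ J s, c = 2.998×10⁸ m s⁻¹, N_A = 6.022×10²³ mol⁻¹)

2.1×10⁻⁵ M s⁻¹

Photon energy at 454 nm: hc/λ = (6.626×10⁻³⁴)(2.998×10⁸)/(454×10⁻⁹) = 4.375×10⁻¹⁹ J.
Energy delivered: (490 W m⁻²)(18.7×10⁻⁴ m²)(3684 s) = 3376 J.
Photons incident: 3376 / 4.375×10⁻¹⁹ = 7.717×10²¹, i.e. 7.717×10²¹/6.022×10²³ = 0.01281 mol.
Fraction absorbed: 1 − 10^(−1.19) = 0.9354.
Photons absorbed: 0.9354 × 0.01281 = 0.01198 mol.
Product formed: 0.849 × 0.01198 = 0.01017 mol.
Rate: 0.01017 mol / (3684 s × 0.13 L) = 2.1×10⁻⁵ M s⁻¹.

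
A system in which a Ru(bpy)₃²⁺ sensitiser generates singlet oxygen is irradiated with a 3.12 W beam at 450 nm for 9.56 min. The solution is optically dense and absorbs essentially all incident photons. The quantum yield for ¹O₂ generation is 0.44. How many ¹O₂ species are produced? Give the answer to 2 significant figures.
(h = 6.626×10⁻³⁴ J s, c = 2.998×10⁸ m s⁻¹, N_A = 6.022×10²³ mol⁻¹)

Photon energy at 450 nm: hc/λ = (6.626×10⁻³⁴)(2.998×10⁸)/(450×10⁻⁹) = 4.414×10⁻¹⁹ J.
Energy delivered: (3.12 W)(573.6 s) = 1790 J.
Photons incident: 1790 / 4.414×10⁻¹⁹ = 4.055×10²¹, i.e. 4.055×10²¹/6.022×10²³ = 0.006734 mol.
Product: Φ × n_abs = 0.44 × 0.006734 = 0.002963 mol.
As a count: 0.002963 × 6.022×10²³ = 1.8×10²¹.

1.8×10²¹ species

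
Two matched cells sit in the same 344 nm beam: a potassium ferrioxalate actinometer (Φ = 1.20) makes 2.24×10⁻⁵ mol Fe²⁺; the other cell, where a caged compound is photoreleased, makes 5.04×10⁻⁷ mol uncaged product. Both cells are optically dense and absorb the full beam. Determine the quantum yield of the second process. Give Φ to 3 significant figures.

Φ = 0.0270

Photons absorbed by the actinometer: 2.24×10⁻⁵ / 1.20 = 1.867×10⁻⁵ mol.
Φ(unknown) = 5.04×10⁻⁷ / 1.867×10⁻⁵ = 0.0270.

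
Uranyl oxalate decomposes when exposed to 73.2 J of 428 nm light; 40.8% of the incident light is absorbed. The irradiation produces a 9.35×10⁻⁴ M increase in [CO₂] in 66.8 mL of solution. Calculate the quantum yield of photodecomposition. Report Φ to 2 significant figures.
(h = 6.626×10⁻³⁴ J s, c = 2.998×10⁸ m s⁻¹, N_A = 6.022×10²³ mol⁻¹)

Product: (9.35×10⁻⁴ M)(0.0668 L) = 6.246×10⁻⁵ mol.
Photon energy at 428 nm: hc/λ = (6.626×10⁻³⁴)(2.998×10⁸)/(428×10⁻⁹) = 4.641×10⁻¹⁹ J.
Photons incident: 73.2 / 4.641×10⁻¹⁹ = 1.577×10²⁰, i.e. 1.577×10²⁰/6.022×10²³ = 2.619×10⁻⁴ mol.
Photons absorbed: 0.408 × 2.619×10⁻⁴ = 1.069×10⁻⁴ mol.
Φ = 6.246×10⁻⁵ mol / 1.069×10⁻⁴ mol photons = 0.58.

Φ = 0.58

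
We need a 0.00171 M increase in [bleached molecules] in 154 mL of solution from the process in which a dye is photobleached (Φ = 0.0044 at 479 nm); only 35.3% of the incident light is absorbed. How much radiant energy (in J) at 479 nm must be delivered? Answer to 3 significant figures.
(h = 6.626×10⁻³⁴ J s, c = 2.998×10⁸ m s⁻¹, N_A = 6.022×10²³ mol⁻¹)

4.23×10⁴ J

Product: (0.00171 M)(0.154 L) = 2.633×10⁻⁴ mol.
Photons that must be absorbed: 2.633×10⁻⁴ / 0.0044 = 0.05984 mol.
Incident photons needed: 0.05984 / 0.353 = 0.1695 mol.
Photon energy: hc/λ = 4.147×10⁻¹⁹ J; per mole, 2.497×10⁵ J mol⁻¹.
Energy required: 0.1695 × 2.497×10⁵ = 4.23×10⁴ J.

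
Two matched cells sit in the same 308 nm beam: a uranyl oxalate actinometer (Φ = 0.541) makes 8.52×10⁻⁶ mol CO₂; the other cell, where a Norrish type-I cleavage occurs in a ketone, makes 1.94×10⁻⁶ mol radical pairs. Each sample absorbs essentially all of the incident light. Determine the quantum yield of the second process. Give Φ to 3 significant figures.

Φ = 0.123

Photons absorbed by the actinometer: 8.52×10⁻⁶ / 0.541 = 1.575×10⁻⁵ mol.
Φ(unknown) = 1.94×10⁻⁶ / 1.575×10⁻⁵ = 0.123.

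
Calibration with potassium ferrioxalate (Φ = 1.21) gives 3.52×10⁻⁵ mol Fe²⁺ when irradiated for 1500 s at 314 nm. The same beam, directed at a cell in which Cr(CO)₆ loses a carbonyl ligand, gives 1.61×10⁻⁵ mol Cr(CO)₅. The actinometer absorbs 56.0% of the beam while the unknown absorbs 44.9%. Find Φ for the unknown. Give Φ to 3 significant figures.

Φ = 0.690

Photons absorbed by the actinometer: 3.52×10⁻⁵ / 1.21 = 2.909×10⁻⁵ mol.
Incident flux: 2.909×10⁻⁵ / 0.560 = 5.195×10⁻⁵ einstein.
Absorbed by unknown: 0.449 × 5.195×10⁻⁵ = 2.333×10⁻⁵ mol.
Φ(unknown) = 1.61×10⁻⁵ / 2.333×10⁻⁵ = 0.690.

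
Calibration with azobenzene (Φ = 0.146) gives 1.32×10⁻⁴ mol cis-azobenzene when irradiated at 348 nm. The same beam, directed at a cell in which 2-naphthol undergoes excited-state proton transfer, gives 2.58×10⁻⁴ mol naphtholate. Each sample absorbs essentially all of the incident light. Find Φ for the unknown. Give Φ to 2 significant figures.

Φ = 0.29

Photons absorbed by the actinometer: 1.32×10⁻⁴ / 0.146 = 9.041×10⁻⁴ mol.
Φ(unknown) = 2.58×10⁻⁴ / 9.041×10⁻⁴ = 0.29.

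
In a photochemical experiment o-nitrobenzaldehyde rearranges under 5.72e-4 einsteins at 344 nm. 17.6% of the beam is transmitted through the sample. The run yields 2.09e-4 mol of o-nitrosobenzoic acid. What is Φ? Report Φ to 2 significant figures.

Fraction absorbed: 1 − 17.6/100 = 0.8240.
Photons absorbed: 0.8240 × 5.72e-4 = 4.713e-4 mol.
Φ = 2.09e-4 mol / 4.713e-4 mol photons = 0.44.

Φ = 0.44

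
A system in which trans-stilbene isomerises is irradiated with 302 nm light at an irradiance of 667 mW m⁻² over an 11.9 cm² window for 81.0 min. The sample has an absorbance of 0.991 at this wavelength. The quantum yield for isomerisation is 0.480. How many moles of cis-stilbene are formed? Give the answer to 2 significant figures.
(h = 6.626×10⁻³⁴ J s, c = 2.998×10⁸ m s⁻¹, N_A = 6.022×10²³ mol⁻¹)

Photon energy at 302 nm: hc/λ = (6.626×10⁻³⁴)(2.998×10⁸)/(302×10⁻⁹) = 6.578×10⁻¹⁹ J.
Energy delivered: (667 mW m⁻²)(11.9×10⁻⁴ m²)(4860 s) = 3.858 J.
Photons incident: 3.858 / 6.578×10⁻¹⁹ = 5.865×10¹⁸, i.e. 5.865×10¹⁸/6.022×10²³ = 9.739×10⁻⁶ mol.
Fraction absorbed: 1 − 10^(−0.991) = 0.8979.
Photons absorbed: 0.8979 × 9.739×10⁻⁶ = 8.745×10⁻⁶ mol.
Product: Φ × n_abs = 0.480 × 8.745×10⁻⁶ = 4.198×10⁻⁶ mol.

4.2×10⁻⁶ mol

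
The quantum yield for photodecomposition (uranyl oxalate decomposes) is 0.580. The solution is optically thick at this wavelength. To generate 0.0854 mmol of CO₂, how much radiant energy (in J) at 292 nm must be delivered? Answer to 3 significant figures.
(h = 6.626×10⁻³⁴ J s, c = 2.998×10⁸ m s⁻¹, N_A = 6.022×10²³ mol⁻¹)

Product: 0.0854 mmol = 8.54×10⁻⁵ mol.
Photons that must be absorbed: 8.54×10⁻⁵ / 0.580 = 1.472×10⁻⁴ mol.
Photon energy: hc/λ = 6.803×10⁻¹⁹ J; per mole, 4.097×10⁵ J mol⁻¹.
Energy required: 1.472×10⁻⁴ × 4.097×10⁵ = 60.3 J.

60.3 J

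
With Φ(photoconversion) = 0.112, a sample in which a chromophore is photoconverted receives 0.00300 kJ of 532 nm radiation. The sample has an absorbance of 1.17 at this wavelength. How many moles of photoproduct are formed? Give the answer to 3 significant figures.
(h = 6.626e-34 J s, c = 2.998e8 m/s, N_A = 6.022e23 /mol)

1.39e-6 mol

Photon energy at 532 nm: hc/λ = (6.626e-34)(2.998e8)/(532e-9) = 3.734e-19 J.
Incident energy: 0.00300 kJ = 3.00 J.
Photons incident: 3.00 / 3.734e-19 = 8.034e18, i.e. 8.034e18/6.022e23 = 1.334e-5 mol.
Fraction absorbed: 1 − 10^(−1.17) = 0.9324.
Photons absorbed: 0.9324 × 1.334e-5 = 1.244e-5 mol.
Product: Φ × n_abs = 0.112 × 1.244e-5 = 1.393e-6 mol.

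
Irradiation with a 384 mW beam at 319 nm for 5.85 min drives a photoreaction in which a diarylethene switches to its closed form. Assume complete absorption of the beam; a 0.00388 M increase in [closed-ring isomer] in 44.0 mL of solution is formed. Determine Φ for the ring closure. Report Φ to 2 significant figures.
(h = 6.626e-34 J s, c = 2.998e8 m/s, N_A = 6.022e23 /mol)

Φ = 0.47

Product: (0.00388 M)(0.044 L) = 1.707e-4 mol.
Photon energy at 319 nm: hc/λ = (6.626e-34)(2.998e8)/(319e-9) = 6.227e-19 J.
Energy delivered: (384 mW)(351 s) = 134.8 J.
Photons incident: 134.8 / 6.227e-19 = 2.165e20, i.e. 2.165e20/6.022e23 = 3.595e-4 mol.
Φ = 1.707e-4 mol / 3.595e-4 mol photons = 0.47.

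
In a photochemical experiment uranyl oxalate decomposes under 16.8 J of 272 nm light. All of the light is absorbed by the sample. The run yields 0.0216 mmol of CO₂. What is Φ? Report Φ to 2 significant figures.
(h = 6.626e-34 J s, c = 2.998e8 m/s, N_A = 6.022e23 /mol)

Product: 0.0216 mmol = 2.16e-5 mol.
Photon energy at 272 nm: hc/λ = (6.626e-34)(2.998e8)/(272e-9) = 7.303e-19 J.
Photons incident: 16.8 / 7.303e-19 = 2.300e19, i.e. 2.300e19/6.022e23 = 3.819e-5 mol.
Φ = 2.16e-5 mol / 3.819e-5 mol photons = 0.57.

Φ = 0.57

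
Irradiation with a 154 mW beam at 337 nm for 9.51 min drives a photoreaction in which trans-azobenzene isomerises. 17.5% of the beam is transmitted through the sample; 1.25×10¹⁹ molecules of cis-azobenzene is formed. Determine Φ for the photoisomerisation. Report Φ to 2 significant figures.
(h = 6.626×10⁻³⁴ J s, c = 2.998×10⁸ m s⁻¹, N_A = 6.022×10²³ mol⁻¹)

Product: 1.25×10¹⁹ / 6.022×10²³ = 2.076×10⁻⁵ mol.
Photon energy at 337 nm: hc/λ = (6.626×10⁻³⁴)(2.998×10⁸)/(337×10⁻⁹) = 5.895×10⁻¹⁹ J.
Energy delivered: (154 mW)(570.6 s) = 87.87 J.
Photons incident: 87.87 / 5.895×10⁻¹⁹ = 1.491×10²⁰, i.e. 1.491×10²⁰/6.022×10²³ = 2.476×10⁻⁴ mol.
Fraction absorbed: 1 − 17.5/100 = 0.8250.
Photons absorbed: 0.8250 × 2.476×10⁻⁴ = 2.043×10⁻⁴ mol.
Φ = 2.076×10⁻⁵ mol / 2.043×10⁻⁴ mol photons = 0.10.

Φ = 0.10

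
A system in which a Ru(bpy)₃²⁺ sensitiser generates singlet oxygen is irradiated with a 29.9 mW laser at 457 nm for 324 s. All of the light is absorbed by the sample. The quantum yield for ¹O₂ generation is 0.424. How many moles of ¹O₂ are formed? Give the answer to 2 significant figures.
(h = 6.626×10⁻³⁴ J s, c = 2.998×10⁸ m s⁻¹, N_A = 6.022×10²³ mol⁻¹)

1.6×10⁻⁵ mol

Photon energy at 457 nm: hc/λ = (6.626×10⁻³⁴)(2.998×10⁸)/(457×10⁻⁹) = 4.347×10⁻¹⁹ J.
Energy delivered: (29.9 mW)(324 s) = 9.688 J.
Photons incident: 9.688 / 4.347×10⁻¹⁹ = 2.229×10¹⁹, i.e. 2.229×10¹⁹/6.022×10²³ = 3.701×10⁻⁵ mol.
Product: Φ × n_abs = 0.424 × 3.701×10⁻⁵ = 1.569×10⁻⁵ mol.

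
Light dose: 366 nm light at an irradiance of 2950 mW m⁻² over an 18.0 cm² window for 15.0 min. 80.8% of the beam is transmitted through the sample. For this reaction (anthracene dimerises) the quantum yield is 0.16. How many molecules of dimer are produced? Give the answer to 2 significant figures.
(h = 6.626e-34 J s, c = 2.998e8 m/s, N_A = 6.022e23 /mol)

2.7e17 molecules

Photon energy at 366 nm: hc/λ = (6.626e-34)(2.998e8)/(366e-9) = 5.428e-19 J.
Energy delivered: (2950 mW m⁻²)(18.0e-4 m²)(900 s) = 4.779 J.
Photons incident: 4.779 / 5.428e-19 = 8.804e18, i.e. 8.804e18/6.022e23 = 1.462e-5 mol.
Fraction absorbed: 1 − 80.8/100 = 0.1920.
Photons absorbed: 0.1920 × 1.462e-5 = 2.807e-6 mol.
Product: Φ × n_abs = 0.16 × 2.807e-6 = 4.491e-7 mol.
As a count: 4.491e-7 × 6.022e23 = 2.7e17.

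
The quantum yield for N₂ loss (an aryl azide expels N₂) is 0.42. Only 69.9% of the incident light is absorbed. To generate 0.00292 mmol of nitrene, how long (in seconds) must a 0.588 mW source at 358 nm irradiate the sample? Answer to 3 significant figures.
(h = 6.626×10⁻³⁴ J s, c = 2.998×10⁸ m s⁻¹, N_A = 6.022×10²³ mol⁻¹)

t ≈ 5650 s

Product: 0.00292 mmol = 2.92×10⁻⁶ mol.
Photons that must be absorbed: 2.92×10⁻⁶ / 0.42 = 6.952×10⁻⁶ mol.
Incident photons needed: 6.952×10⁻⁶ / 0.699 = 9.946×10⁻⁶ mol.
Photon energy: hc/λ = 5.549×10⁻¹⁹ J; per mole, 3.342×10⁵ J mol⁻¹.
Energy required: 9.946×10⁻⁶ × 3.342×10⁵ = 3.324 J.
Time: 3.324 J / 0.000588 W = 5650 s.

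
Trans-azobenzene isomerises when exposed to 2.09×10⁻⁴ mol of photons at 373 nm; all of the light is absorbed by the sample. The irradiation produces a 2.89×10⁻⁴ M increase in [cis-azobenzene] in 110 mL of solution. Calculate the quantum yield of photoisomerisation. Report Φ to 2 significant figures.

Φ = 0.15

Product: (2.89×10⁻⁴ M)(0.11 L) = 3.179×10⁻⁵ mol.
Φ = 3.179×10⁻⁵ mol / 2.09×10⁻⁴ mol photons = 0.15.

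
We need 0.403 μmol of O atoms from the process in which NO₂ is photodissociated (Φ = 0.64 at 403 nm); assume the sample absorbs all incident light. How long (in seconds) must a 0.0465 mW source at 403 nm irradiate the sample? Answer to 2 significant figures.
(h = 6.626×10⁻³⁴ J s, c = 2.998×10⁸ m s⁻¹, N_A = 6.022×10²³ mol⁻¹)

t ≈ 4000 s

Product: 0.403 μmol = 4.03×10⁻⁷ mol.
Photons that must be absorbed: 4.03×10⁻⁷ / 0.64 = 6.297×10⁻⁷ mol.
Photon energy: hc/λ = 4.929×10⁻¹⁹ J; per mole, 2.968×10⁵ J mol⁻¹.
Energy required: 6.297×10⁻⁷ × 2.968×10⁵ = 0.1869 J.
Time: 0.1869 J / 4.65e-05 W = 4000 s.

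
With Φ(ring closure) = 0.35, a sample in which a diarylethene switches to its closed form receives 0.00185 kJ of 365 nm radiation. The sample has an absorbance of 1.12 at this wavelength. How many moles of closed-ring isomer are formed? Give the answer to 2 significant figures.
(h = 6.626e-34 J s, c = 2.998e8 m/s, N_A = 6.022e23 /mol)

1.8e-6 mol

Photon energy at 365 nm: hc/λ = (6.626e-34)(2.998e8)/(365e-9) = 5.442e-19 J.
Incident energy: 0.00185 kJ = 1.85 J.
Photons incident: 1.85 / 5.442e-19 = 3.399e18, i.e. 3.399e18/6.022e23 = 5.644e-6 mol.
Fraction absorbed: 1 − 10^(−1.12) = 0.9241.
Photons absorbed: 0.9241 × 5.644e-6 = 5.216e-6 mol.
Product: Φ × n_abs = 0.35 × 5.216e-6 = 1.826e-6 mol.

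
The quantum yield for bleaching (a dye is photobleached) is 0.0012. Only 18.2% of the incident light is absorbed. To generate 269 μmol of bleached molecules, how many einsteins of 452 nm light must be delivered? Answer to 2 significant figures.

Product: 269 μmol = 2.69×10⁻⁴ mol.
Photons that must be absorbed: 2.69×10⁻⁴ / 0.0012 = 0.2242 mol.
Incident photons needed: 0.2242 / 0.182 = 1.232 mol.

1.2 einstein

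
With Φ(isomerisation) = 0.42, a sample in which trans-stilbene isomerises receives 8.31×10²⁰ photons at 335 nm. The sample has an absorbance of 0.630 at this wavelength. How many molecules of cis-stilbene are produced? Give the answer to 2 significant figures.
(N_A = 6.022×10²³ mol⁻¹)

Moles of photons: 8.31×10²⁰ / 6.022×10²³ = 0.001380 mol.
Fraction absorbed: 1 − 10^(−0.630) = 0.7656.
Photons absorbed: 0.7656 × 0.001380 = 0.001057 mol.
Product: Φ × n_abs = 0.42 × 0.001057 = 4.439×10⁻⁴ mol.
As a count: 4.439×10⁻⁴ × 6.022×10²³ = 2.7×10²⁰.

2.7×10²⁰ molecules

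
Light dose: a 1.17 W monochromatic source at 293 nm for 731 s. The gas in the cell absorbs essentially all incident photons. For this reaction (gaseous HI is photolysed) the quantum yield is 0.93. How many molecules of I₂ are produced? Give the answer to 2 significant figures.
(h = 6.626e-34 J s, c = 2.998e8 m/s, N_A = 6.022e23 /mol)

1.2e21 molecules

Photon energy at 293 nm: hc/λ = (6.626e-34)(2.998e8)/(293e-9) = 6.780e-19 J.
Energy delivered: (1.17 W)(731 s) = 855.3 J.
Photons incident: 855.3 / 6.780e-19 = 1.262e21, i.e. 1.262e21/6.022e23 = 0.002096 mol.
Product: Φ × n_abs = 0.93 × 0.002096 = 0.001949 mol.
As a count: 0.001949 × 6.022e23 = 1.2e21.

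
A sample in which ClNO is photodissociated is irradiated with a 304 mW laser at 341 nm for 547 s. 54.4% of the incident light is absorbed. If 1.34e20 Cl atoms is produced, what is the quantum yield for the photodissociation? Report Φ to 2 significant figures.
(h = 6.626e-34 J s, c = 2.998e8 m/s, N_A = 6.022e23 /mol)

Product: 1.34e20 / 6.022e23 = 2.225e-4 mol.
Photon energy at 341 nm: hc/λ = (6.626e-34)(2.998e8)/(341e-9) = 5.825e-19 J.
Energy delivered: (304 mW)(547 s) = 166.3 J.
Photons incident: 166.3 / 5.825e-19 = 2.855e20, i.e. 2.855e20/6.022e23 = 4.741e-4 mol.
Photons absorbed: 0.544 × 4.741e-4 = 2.579e-4 mol.
Φ = 2.225e-4 mol / 2.579e-4 mol photons = 0.86.

Φ = 0.86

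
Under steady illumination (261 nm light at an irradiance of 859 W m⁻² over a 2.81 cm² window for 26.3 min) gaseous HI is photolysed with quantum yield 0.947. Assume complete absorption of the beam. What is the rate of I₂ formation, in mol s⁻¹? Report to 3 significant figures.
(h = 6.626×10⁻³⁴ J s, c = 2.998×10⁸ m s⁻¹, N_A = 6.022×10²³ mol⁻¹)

Photon energy at 261 nm: hc/λ = (6.626×10⁻³⁴)(2.998×10⁸)/(261×10⁻⁹) = 7.611×10⁻¹⁹ J.
Energy delivered: (859 W m⁻²)(2.81×10⁻⁴ m²)(1578 s) = 380.9 J.
Photons incident: 380.9 / 7.611×10⁻¹⁹ = 5.005×10²⁰, i.e. 5.005×10²⁰/6.022×10²³ = 8.311×10⁻⁴ mol.
Product formed: 0.947 × 8.311×10⁻⁴ = 7.871×10⁻⁴ mol.
Rate: 7.871×10⁻⁴ / 1578 s = 4.99×10⁻⁷ mol s⁻¹.

4.99×10⁻⁷ mol s⁻¹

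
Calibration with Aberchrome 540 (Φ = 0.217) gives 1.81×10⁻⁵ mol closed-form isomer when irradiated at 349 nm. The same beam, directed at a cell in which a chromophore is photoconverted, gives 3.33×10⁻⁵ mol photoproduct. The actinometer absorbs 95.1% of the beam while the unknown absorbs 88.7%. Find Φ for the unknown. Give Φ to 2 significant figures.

Φ = 0.43

Photons absorbed by the actinometer: 1.81×10⁻⁵ / 0.217 = 8.341×10⁻⁵ mol.
Incident flux: 8.341×10⁻⁵ / 0.951 = 8.771×10⁻⁵ einstein.
Absorbed by unknown: 0.887 × 8.771×10⁻⁵ = 7.780×10⁻⁵ mol.
Φ(unknown) = 3.33×10⁻⁵ / 7.780×10⁻⁵ = 0.43.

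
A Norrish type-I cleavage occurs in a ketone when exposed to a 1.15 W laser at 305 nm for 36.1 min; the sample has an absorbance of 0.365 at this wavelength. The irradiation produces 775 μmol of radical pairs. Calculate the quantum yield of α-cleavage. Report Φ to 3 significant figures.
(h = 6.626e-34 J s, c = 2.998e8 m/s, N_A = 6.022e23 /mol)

Product: 775 μmol = 7.75e-4 mol.
Photon energy at 305 nm: hc/λ = (6.626e-34)(2.998e8)/(305e-9) = 6.513e-19 J.
Energy delivered: (1.15 W)(2166 s) = 2491 J.
Photons incident: 2491 / 6.513e-19 = 3.825e21, i.e. 3.825e21/6.022e23 = 0.006352 mol.
Fraction absorbed: 1 − 10^(−0.365) = 0.5685.
Photons absorbed: 0.5685 × 0.006352 = 0.003611 mol.
Φ = 7.75e-4 mol / 0.003611 mol photons = 0.215.

Φ = 0.215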